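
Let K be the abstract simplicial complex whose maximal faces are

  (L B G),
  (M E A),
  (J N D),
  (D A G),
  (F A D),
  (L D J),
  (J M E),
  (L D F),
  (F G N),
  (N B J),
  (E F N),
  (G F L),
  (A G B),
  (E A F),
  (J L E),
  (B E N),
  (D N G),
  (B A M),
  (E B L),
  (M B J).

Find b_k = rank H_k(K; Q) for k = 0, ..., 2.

Fix the vertex order A < B < D < E < F < G < J < L < M < N and write every simplex with vertices in increasing order. Then dim K = 2 and the simplices of K are:

  0-simplices (10): A, B, D, E, F, G, J, L, M, N
  1-simplices (30): AB, AD, AE, AF, AG, AM, BE, BG, BJ, BL, BM, BN, DF, DG, DJ, DL, DN, EF, EJ, EL, EM, EN, FG, FL, FN, GL, GN, JL, JM, JN
  2-simplices (20): ABG, ABM, ADF, ADG, AEF, AEM, BEL, BEN, BGL, BJM, BJN, DFL, DGN, DJL, DJN, EFN, EJL, EJM, FGL, FGN

so the chain groups are C_0 ≅ Z^10, C_1 ≅ Z^30, C_2 ≅ Z^20.

The boundary map ∂_1: C_1 → C_0 is given by ∂[p,q] = [q] − [p]. For instance
  ∂JN = N − J.
As a 10×30 matrix over Z this has rank 9, with invariant factors (1,1,1,1,1,1,1,1,1).

The boundary map ∂_2: C_2 → C_1 acts by ∂[p,q,r] = [q,r] − [p,r] + [p,q]. For instance
  ∂FGL = GL − FL + FG,
  ∂ABG = BG − AG + AB.
The 30×20 boundary matrix has rank 20 and Smith normal form diag(1,1,1,1,1,1,1,1,1,1,1,1,1,1,1,1,1,1,1,2).

From H_k ≅ ker(∂_k) / im(∂_{k+1}) we obtain:

  H_0: rank C_0 − rank ∂_1 = 10 − 9 = 1, and the invariant factors of ∂_1 are all 1, so H_0 = Z.
  H_1: rank ker ∂_1 − rank ∂_2 = (30 − 9) − 20 = 1, and ∂_2 has invariant factor 2 > 1, so H_1 = Z × Z/2.
  H_2: rank ker ∂_2 − rank ∂_3 = (20 − 20) − 0 = 0, and there is no ∂_3, so H_2 = 0.

As a check, the Euler characteristic is 10 − 30 + 20 = 0, which agrees with 1 − 1 + 0 = 0.

Hence the Betti numbers are b_0 = 1, b_1 = 1, b_2 = 0.

b_0 = 1, b_1 = 1, b_2 = 0.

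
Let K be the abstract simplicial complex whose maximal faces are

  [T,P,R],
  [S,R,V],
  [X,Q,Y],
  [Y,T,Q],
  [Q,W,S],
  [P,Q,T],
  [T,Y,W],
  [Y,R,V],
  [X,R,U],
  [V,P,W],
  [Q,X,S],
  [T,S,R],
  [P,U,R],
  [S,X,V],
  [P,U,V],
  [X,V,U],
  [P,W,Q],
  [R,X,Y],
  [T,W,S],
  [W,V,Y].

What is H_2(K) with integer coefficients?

H_2 = 0.

Take the total order P < Q < R < S < T < U < V < W < X < Y on the vertex set. Then K (dimension 2) consists of the simplices:

  0-simplices (10): P, Q, R, S, T, U, V, W, X, Y
  1-simplices (30): PQ, PR, PT, PU, PV, PW, QS, QT, QW, QX, QY, RS, RT, RU, RV, RX, RY, ST, SV, SW, SX, TW, TY, UV, UX, VW, VX, VY, WY, XY
  2-simplices (20): PQT, PQW, PRT, PRU, PUV, PVW, QSW, QSX, QTY, QXY, RST, RSV, RUX, RVY, RXY, STW, SVX, TWY, UVX, VWY

giving chain groups C_0 ≅ Z^10, C_1 ≅ Z^30, C_2 ≅ Z^20.

Boundary ∂_1: C_1 → C_0 maps an edge to its endpoints' difference, ∂[p,q] = q − p. For instance
  ∂PU = U − P.
This gives a 10×30 integer matrix of rank 9; reducing to Smith normal form yields diagonal entries (1,1,1,1,1,1,1,1,1).

The boundary map ∂_2: C_2 → C_1 sends each 2-simplex [p,q,r] to [q,r] − [p,r] + [p,q]. For instance
  ∂RUX = UX − RX + RU,
  ∂STW = TW − SW + ST.
As a 30×20 matrix over Z this has rank 20, with invariant factors (1,1,1,1,1,1,1,1,1,1,1,1,1,1,1,1,1,1,1,2).

Reading off H_k = ker ∂_k / im ∂_{k+1}:

  H_2: rank ker ∂_2 − rank ∂_3 = (20 − 20) − 0 = 0, and there is no ∂_3, so H_2 ≅ 0.

(K is a triangulation of the Klein bottle.)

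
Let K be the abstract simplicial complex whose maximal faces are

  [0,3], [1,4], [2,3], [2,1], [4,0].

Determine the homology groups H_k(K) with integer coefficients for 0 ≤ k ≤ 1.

H_0 ≅ Z,  H_1 ≅ Z.

Take the total order 0 < 1 < 2 < 3 < 4 on the vertex set. Then K (dimension 1) consists of the simplices:

  0-simplices (5): [0], [1], [2], [3], [4]
  1-simplices (5): [0,3], [0,4], [1,2], [1,4], [2,3]

so the chain groups are C_0 ≅ Z^5, C_1 ≅ Z^5.

∂_1: C_1 → C_0 maps an edge to its endpoints' difference, ∂[p,q] = q − p. For instance
  ∂[2,3] = [3] − [2].
The 5×5 boundary matrix has rank 4 and Smith normal form diag(1,1,1,1).

From H_k ≅ ker(∂_k) / im(∂_{k+1}) we obtain:

  H_0: rank C_0 − rank ∂_1 = 5 − 4 = 1, and the invariant factors of ∂_1 are all 1, so H_0 = Z.
  H_1: rank ker ∂_1 − rank ∂_2 = (5 − 4) − 0 = 1, and there is no ∂_2, so H_1 = Z.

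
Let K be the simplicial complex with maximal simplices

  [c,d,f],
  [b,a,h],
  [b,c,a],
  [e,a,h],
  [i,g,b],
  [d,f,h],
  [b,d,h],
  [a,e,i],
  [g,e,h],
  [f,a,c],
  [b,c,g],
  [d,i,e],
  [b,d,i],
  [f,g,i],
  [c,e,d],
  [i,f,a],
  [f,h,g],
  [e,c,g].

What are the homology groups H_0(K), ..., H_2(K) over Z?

H_0 = Z,  H_1 = Z^2,  H_2 = Z.

Order the vertices as a < b < c < d < e < f < g < h < i. Listing each simplex with vertices in this order, K has dimension 2 with simplices:

  0-simplices (9): a, b, c, d, e, f, g, h, i
  1-simplices (27): ab, ac, ae, af, ah, ai, bc, bd, bg, bh, bi, cd, ce, cf, cg, de, df, dh, di, eg, eh, ei, fg, fh, fi, gh, gi
  2-simplices (18): abc, abh, acf, aeh, aei, afi, bcg, bdh, bdi, bgi, cde, cdf, ceg, dei, dfh, egh, fgh, fgi

giving chain groups C_0 ≅ Z^9, C_1 ≅ Z^27, C_2 ≅ Z^18.

The boundary map ∂_1: C_1 → C_0 maps an edge to its endpoints' difference, ∂[p,q] = q − p. For instance
  ∂bh = h − b.
The 9×27 boundary matrix has rank 8 and Smith normal form diag(1,1,1,1,1,1,1,1).

∂_2: C_2 → C_1 acts by ∂[p,q,r] = [q,r] − [p,r] + [p,q]. For instance
  ∂fgi = gi − fi + fg,
  ∂fgh = gh − fh + fg.
This gives a 27×18 integer matrix of rank 17; reducing to Smith normal form yields diagonal entries (1,1,1,1,1,1,1,1,1,1,1,1,1,1,1,1,1).

Reading off H_k = ker ∂_k / im ∂_{k+1}:

  H_0: rank C_0 − rank ∂_1 = 9 − 8 = 1, and the invariant factors of ∂_1 are all 1, so H_0 ≅ Z.
  H_1: rank ker ∂_1 − rank ∂_2 = (27 − 8) − 17 = 2, and the invariant factors of ∂_2 are all 1, so H_1 ≅ Z^2.
  H_2: rank ker ∂_2 − rank ∂_3 = (18 − 17) − 0 = 1, and there is no ∂_3, so H_2 ≅ Z.

(K is a triangulation of the torus T^2.)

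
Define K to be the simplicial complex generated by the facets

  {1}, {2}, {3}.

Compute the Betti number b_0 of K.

b_0 = 3.

K has 3 vertices.
rank ∂_0 = 0, rank ∂_1 = 0 ⇒ b_0 = 3 − 0 − 0 = 3. So H_0 ≅ Z^3.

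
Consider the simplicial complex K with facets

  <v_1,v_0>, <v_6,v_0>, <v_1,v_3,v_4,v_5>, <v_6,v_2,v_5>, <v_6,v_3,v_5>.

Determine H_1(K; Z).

H_1 ≅ Z.

K has 7 vertices, 12 edges, 6 triangles, 1 3-simplex.
rank ∂_1 = 6, rank ∂_2 = 5 ⇒ b_1 = 12 − 6 − 5 = 1; all invariant factors of ∂_2 are 1 so no torsion. So H_1 ≅ Z.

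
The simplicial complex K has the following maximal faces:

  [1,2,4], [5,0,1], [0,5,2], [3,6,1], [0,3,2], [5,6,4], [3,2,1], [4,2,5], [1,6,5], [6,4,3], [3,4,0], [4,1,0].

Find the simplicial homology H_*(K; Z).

Take the total order 0 < 1 < 2 < 3 < 4 < 5 < 6 on the vertex set. Then K (dimension 2) consists of the simplices:

  0-simplices (7): [0], [1], [2], [3], [4], [5], [6]
  1-simplices (18): [0,1], [0,2], [0,3], [0,4], [0,5], [1,2], [1,3], [1,4], [1,5], [1,6], [2,3], [2,4], [2,5], [3,4], [3,6], [4,5], [4,6], [5,6]
  2-simplices (12): [0,1,4], [0,1,5], [0,2,3], [0,2,5], [0,3,4], [1,2,3], [1,2,4], [1,3,6], [1,5,6], [2,4,5], [3,4,6], [4,5,6]

giving chain groups C_0 ≅ Z^7, C_1 ≅ Z^18, C_2 ≅ Z^12.

∂_1: C_1 → C_0 is given by ∂[p,q] = [q] − [p]. For instance
  ∂[0,5] = [5] − [0].
As a 7×18 matrix over Z this has rank 6, with invariant factors (1,1,1,1,1,1).

Boundary ∂_2: C_2 → C_1 maps a triangle to the signed sum of its edges. For instance
  ∂[3,4,6] = [4,6] − [3,6] + [3,4],
  ∂[1,3,6] = [3,6] − [1,6] + [1,3].
The 18×12 boundary matrix has rank 12 and Smith normal form diag(1,1,1,1,1,1,1,1,1,1,1,2).

Computing H_k = (kernel of ∂_k) / (image of ∂_{k+1}):

  H_0: rank C_0 − rank ∂_1 = 7 − 6 = 1, and the invariant factors of ∂_1 are all 1, so H_0 ≅ Z.
  H_1: rank ker ∂_1 − rank ∂_2 = (18 − 6) − 12 = 0, and ∂_2 has invariant factor 2 > 1, so H_1 ≅ Z/2.
  H_2: rank ker ∂_2 − rank ∂_3 = (12 − 12) − 0 = 0, and there is no ∂_3, so H_2 ≅ 0.

As a check, the Euler characteristic is 7 − 18 + 12 = 1, which agrees with 1 − 0 + 0 = 1.
(K is a triangulation of the real projective plane RP^2.)

H_0 = Z,  H_1 = Z/2,  H_2 = 0.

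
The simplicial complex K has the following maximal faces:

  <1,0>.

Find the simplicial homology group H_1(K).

H_1 = 0.

Fix the vertex order 0 < 1 and write every simplex with vertices in increasing order. Then dim K = 1 and the simplices of K are:

  0-simplices (2): [0], [1]
  1-simplices (1): [0,1]

Hence C_0 ≅ Z^2, C_1 ≅ Z^1.

Boundary ∂_1: C_1 → C_0 is given by ∂[p,q] = [q] − [p]. For instance
  ∂[0,1] = [1] − [0].
The resulting 2×1 matrix has rank 1, and its Smith normal form has invariant factors (1).

Reading off H_k = ker ∂_k / im ∂_{k+1}:

  H_1: rank ker ∂_1 − rank ∂_2 = (1 − 1) − 0 = 0, and there is no ∂_2, so H_1 = 0.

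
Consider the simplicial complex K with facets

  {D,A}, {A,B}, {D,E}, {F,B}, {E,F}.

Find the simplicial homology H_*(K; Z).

H_0 ≅ Z,  H_1 ≅ Z.

K has 5 vertices, 5 edges.
rank ∂_0 = 0, rank ∂_1 = 4 ⇒ b_0 = 5 − 0 − 4 = 1; all invariant factors of ∂_1 are 1 so no torsion. So H_0 = Z.
rank ∂_1 = 4, rank ∂_2 = 0 ⇒ b_1 = 5 − 4 − 0 = 1. So H_1 = Z.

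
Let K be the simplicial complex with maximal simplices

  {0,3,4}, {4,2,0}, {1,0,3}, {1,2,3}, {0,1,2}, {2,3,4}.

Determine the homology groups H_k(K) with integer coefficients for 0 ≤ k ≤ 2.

Take the total order 0 < 1 < 2 < 3 < 4 on the vertex set. Then K (dimension 2) consists of the simplices:

  0-simplices (5): [0], [1], [2], [3], [4]
  1-simplices (9): [0,1], [0,2], [0,3], [0,4], [1,2], [1,3], [2,3], [2,4], [3,4]
  2-simplices (6): [0,1,2], [0,1,3], [0,2,4], [0,3,4], [1,2,3], [2,3,4]

so the chain groups are C_0 ≅ Z^5, C_1 ≅ Z^9, C_2 ≅ Z^6.

Boundary ∂_1: C_1 → C_0 sends each edge [p,q] (with p < q) to q − p. For instance
  ∂[0,2] = [2] − [0].
The 5×9 boundary matrix has rank 4 and Smith normal form diag(1,1,1,1).

Boundary ∂_2: C_2 → C_1 maps a triangle to the signed sum of its edges. For instance
  ∂[0,1,3] = [1,3] − [0,3] + [0,1],
  ∂[2,3,4] = [3,4] − [2,4] + [2,3].
The 9×6 boundary matrix has rank 5 and Smith normal form diag(1,1,1,1,1).

Now H_k = ker ∂_k / im ∂_{k+1}, so:

  H_0: rank C_0 − rank ∂_1 = 5 − 4 = 1, and the invariant factors of ∂_1 are all 1, so H_0 ≅ Z.
  H_1: rank ker ∂_1 − rank ∂_2 = (9 − 4) − 5 = 0, and the invariant factors of ∂_2 are all 1, so H_1 ≅ 0.
  H_2: rank ker ∂_2 − rank ∂_3 = (6 − 5) − 0 = 1, and there is no ∂_3, so H_2 ≅ Z.

As a check, the Euler characteristic is 5 − 9 + 6 = 2, which agrees with 1 − 0 + 1 = 2.
(K is a triangulation of the 2-sphere S^2.)

H_0 = Z,  H_1 = 0,  H_2 = Z.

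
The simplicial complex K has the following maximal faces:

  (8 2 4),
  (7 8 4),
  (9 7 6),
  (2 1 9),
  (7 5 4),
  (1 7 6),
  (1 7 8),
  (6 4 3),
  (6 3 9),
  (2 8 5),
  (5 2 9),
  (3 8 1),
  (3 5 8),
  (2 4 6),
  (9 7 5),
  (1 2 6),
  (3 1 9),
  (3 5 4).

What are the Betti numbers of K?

We work with the vertex ordering 1 < 2 < 3 < 4 < 5 < 6 < 7 < 8 < 9. The simplices of K, each written with vertices in increasing order, are:

  0-simplices (9): [1], [2], [3], [4], [5], [6], [7], [8], [9]
  1-simplices (27): (27 of them)
  2-simplices (18): [1,2,6], [1,2,9], [1,3,8], [1,3,9], [1,6,7], [1,7,8], [2,4,6], [2,4,8], [2,5,8], [2,5,9], [3,4,5], [3,4,6], [3,5,8], [3,6,9], [4,5,7], [4,7,8], [5,7,9], [6,7,9]

giving chain groups C_0 ≅ Z^9, C_1 ≅ Z^27, C_2 ≅ Z^18.

The boundary map ∂_1: C_1 → C_0 maps an edge to its endpoints' difference, ∂[p,q] = q − p. For instance
  ∂[4,5] = [5] − [4].
This gives a 9×27 integer matrix of rank 8; reducing to Smith normal form yields diagonal entries (1,1,1,1,1,1,1,1).

Boundary ∂_2: C_2 → C_1 acts by ∂[p,q,r] = [q,r] − [p,r] + [p,q]. For instance
  ∂[1,2,6] = [2,6] − [1,6] + [1,2],
  ∂[4,5,7] = [5,7] − [4,7] + [4,5].
As a 27×18 matrix over Z this has rank 18, with invariant factors (1,1,1,1,1,1,1,1,1,1,1,1,1,1,1,1,1,2).

Reading off H_k = ker ∂_k / im ∂_{k+1}:

  H_0: rank C_0 − rank ∂_1 = 9 − 8 = 1, and the invariant factors of ∂_1 are all 1, so H_0 = Z.
  H_1: rank ker ∂_1 − rank ∂_2 = (27 − 8) − 18 = 1, and ∂_2 has invariant factor 2 > 1, so H_1 = Z ⊕ Z/2Z.
  H_2: rank ker ∂_2 − rank ∂_3 = (18 − 18) − 0 = 0, and there is no ∂_3, so H_2 = 0.

As a check, the Euler characteristic is 9 − 27 + 18 = 0, which agrees with 1 − 1 + 0 = 0.
(K is a triangulation of the Klein bottle.)

Hence the Betti numbers are b_0 = 1, b_1 = 1, b_2 = 0.

b_0 = 1, b_1 = 1, b_2 = 0.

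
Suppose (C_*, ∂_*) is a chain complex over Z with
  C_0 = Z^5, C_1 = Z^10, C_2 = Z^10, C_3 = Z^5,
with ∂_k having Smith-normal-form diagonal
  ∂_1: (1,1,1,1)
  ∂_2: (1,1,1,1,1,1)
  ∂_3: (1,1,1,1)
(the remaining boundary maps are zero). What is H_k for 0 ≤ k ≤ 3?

H_0: b_0 = 5 − 0 − 4 = 1; torsion from ∂_1 factors > 1: none. So H_0 = Z.
H_1: b_1 = 10 − 4 − 6 = 0; torsion from ∂_2 factors > 1: none. So H_1 = 0.
H_2: b_2 = 10 − 6 − 4 = 0; torsion from ∂_3 factors > 1: none. So H_2 = 0.
H_3: b_3 = 5 − 4 − 0 = 1; torsion from ∂_4 factors > 1: none. So H_3 = Z.

H_0 = Z,  H_1 = 0,  H_2 = 0,  H_3 = Z.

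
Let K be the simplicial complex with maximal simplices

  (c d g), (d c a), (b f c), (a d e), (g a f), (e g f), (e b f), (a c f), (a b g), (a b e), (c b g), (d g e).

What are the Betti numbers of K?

b_0 = 1, b_1 = 0, b_2 = 0.

Order the vertices as a < b < c < d < e < f < g. Listing each simplex with vertices in this order, K has dimension 2 with simplices:

  0-simplices (7): a, b, c, d, e, f, g
  1-simplices (18): ab, ac, ad, ae, af, ag, bc, be, bf, bg, cd, cf, cg, de, dg, ef, eg, fg
  2-simplices (12): abe, abg, acd, acf, ade, afg, bcf, bcg, bef, cdg, deg, efg

giving chain groups C_0 ≅ Z^7, C_1 ≅ Z^18, C_2 ≅ Z^12.

∂_1: C_1 → C_0 maps an edge to its endpoints' difference, ∂[p,q] = q − p.
This gives a 7×18 integer matrix of rank 6; reducing to Smith normal form yields diagonal entries (1,1,1,1,1,1).

∂_2: C_2 → C_1 maps a triangle to the signed sum of its edges. For instance
  ∂efg = fg − eg + ef,
  ∂bcg = cg − bg + bc.
The 18×12 boundary matrix has rank 12 and Smith normal form diag(1,1,1,1,1,1,1,1,1,1,1,2).

From H_k ≅ ker(∂_k) / im(∂_{k+1}) we obtain:

  H_0: rank C_0 − rank ∂_1 = 7 − 6 = 1, and the invariant factors of ∂_1 are all 1, so H_0 = Z.
  H_1: rank ker ∂_1 − rank ∂_2 = (18 − 6) − 12 = 0, and ∂_2 has invariant factor 2 > 1, so H_1 = Z/2.
  H_2: rank ker ∂_2 − rank ∂_3 = (12 − 12) − 0 = 0, and there is no ∂_3, so H_2 = 0.

Hence the Betti numbers are b_0 = 1, b_1 = 0, b_2 = 0.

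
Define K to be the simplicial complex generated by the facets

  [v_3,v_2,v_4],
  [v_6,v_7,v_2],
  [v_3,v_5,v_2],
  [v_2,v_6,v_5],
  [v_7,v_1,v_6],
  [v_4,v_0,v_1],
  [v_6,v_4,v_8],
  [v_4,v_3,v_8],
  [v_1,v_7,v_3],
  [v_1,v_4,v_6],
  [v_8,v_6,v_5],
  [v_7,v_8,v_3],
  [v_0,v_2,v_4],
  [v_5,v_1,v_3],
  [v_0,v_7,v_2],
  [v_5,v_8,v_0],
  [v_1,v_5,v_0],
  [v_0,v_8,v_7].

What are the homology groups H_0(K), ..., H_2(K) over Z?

We work with the vertex ordering v_0 < v_1 < v_2 < v_3 < v_4 < v_5 < v_6 < v_7 < v_8. The simplices of K, each written with vertices in increasing order, are:

  0-simplices (9): [v_0], [v_1], [v_2], [v_3], [v_4], [v_5], [v_6], [v_7], [v_8]
  1-simplices (27): (27 of them)
  2-simplices (18): (18 of them)

giving chain groups C_0 ≅ Z^9, C_1 ≅ Z^27, C_2 ≅ Z^18.

The boundary map ∂_1: C_1 → C_0 sends each edge [p,q] (with p < q) to q − p. For instance
  ∂[v_1,v_5] = [v_5] − [v_1].
This gives a 9×27 integer matrix of rank 8; reducing to Smith normal form yields diagonal entries (1,1,1,1,1,1,1,1).

The boundary map ∂_2: C_2 → C_1 maps a triangle to the signed sum of its edges. For instance
  ∂[v_0,v_2,v_7] = [v_2,v_7] − [v_0,v_7] + [v_0,v_2],
  ∂[v_4,v_6,v_8] = [v_6,v_8] − [v_4,v_8] + [v_4,v_6].
As a 27×18 matrix over Z this has rank 17, with invariant factors (1,1,1,1,1,1,1,1,1,1,1,1,1,1,1,1,1).

From H_k ≅ ker(∂_k) / im(∂_{k+1}) we obtain:

  H_0: rank C_0 − rank ∂_1 = 9 − 8 = 1, and the invariant factors of ∂_1 are all 1, so H_0 ≅ Z.
  H_1: rank ker ∂_1 − rank ∂_2 = (27 − 8) − 17 = 2, and the invariant factors of ∂_2 are all 1, so H_1 ≅ Z^2.
  H_2: rank ker ∂_2 − rank ∂_3 = (18 − 17) − 0 = 1, and there is no ∂_3, so H_2 ≅ Z.

As a check, the Euler characteristic is 9 − 27 + 18 = 0, which agrees with 1 − 2 + 1 = 0.
(K is a triangulation of the torus T^2.)

H_0 ≅ Z,  H_1 ≅ Z^2,  H_2 ≅ Z.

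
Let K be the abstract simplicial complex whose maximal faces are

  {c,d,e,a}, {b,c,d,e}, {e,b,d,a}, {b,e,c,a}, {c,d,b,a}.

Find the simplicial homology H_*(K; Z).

H_0 ≅ Z,  H_1 = 0,  H_2 = 0,  H_3 ≅ Z.

Take the total order a < b < c < d < e on the vertex set. Then K (dimension 3) consists of the simplices:

  0-simplices (5): a, b, c, d, e
  1-simplices (10): ab, ac, ad, ae, bc, bd, be, cd, ce, de
  2-simplices (10): abc, abd, abe, acd, ace, ade, bcd, bce, bde, cde
  3-simplices (5): abcd, abce, abde, acde, bcde

so the chain groups are C_0 ≅ Z^5, C_1 ≅ Z^10, C_2 ≅ Z^10, C_3 ≅ Z^5.

The boundary map ∂_1: C_1 → C_0 is given by ∂[p,q] = [q] − [p].
As a 5×10 matrix over Z this has rank 4, with invariant factors (1,1,1,1).

The boundary map ∂_2: C_2 → C_1 acts by ∂[p,q,r] = [q,r] − [p,r] + [p,q]. For instance
  ∂acd = cd − ad + ac,
  ∂bcd = cd − bd + bc.
This gives a 10×10 integer matrix of rank 6; reducing to Smith normal form yields diagonal entries (1,1,1,1,1,1).

Boundary ∂_3: C_3 → C_2 sends each 3-simplex σ to the alternating sum Σ_i (−1)^i (σ with its i-th vertex removed). For instance
  ∂abde = bde − ade + abe − abd,
  ∂acde = cde − ade + ace − acd.
The 10×5 boundary matrix has rank 4 and Smith normal form diag(1,1,1,1).

Now H_k = ker ∂_k / im ∂_{k+1}, so:

  H_0: rank C_0 − rank ∂_1 = 5 − 4 = 1, and the invariant factors of ∂_1 are all 1, so H_0 ≅ Z.
  H_1: rank ker ∂_1 − rank ∂_2 = (10 − 4) − 6 = 0, and the invariant factors of ∂_2 are all 1, so H_1 ≅ 0.
  H_2: rank ker ∂_2 − rank ∂_3 = (10 − 6) − 4 = 0, and the invariant factors of ∂_3 are all 1, so H_2 ≅ 0.
  H_3: rank ker ∂_3 − rank ∂_4 = (5 − 4) − 0 = 1, and there is no ∂_4, so H_3 ≅ Z.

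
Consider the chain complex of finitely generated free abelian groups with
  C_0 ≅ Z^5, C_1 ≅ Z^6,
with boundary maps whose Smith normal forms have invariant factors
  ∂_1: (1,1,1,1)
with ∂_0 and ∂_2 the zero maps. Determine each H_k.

H_0 = Z,  H_1 = Z^2.

H_0: b_0 = 5 − 0 − 4 = 1; torsion from ∂_1 factors > 1: none. So H_0 = Z.
H_1: b_1 = 6 − 4 − 0 = 2; torsion from ∂_2 factors > 1: none. So H_1 = Z^2.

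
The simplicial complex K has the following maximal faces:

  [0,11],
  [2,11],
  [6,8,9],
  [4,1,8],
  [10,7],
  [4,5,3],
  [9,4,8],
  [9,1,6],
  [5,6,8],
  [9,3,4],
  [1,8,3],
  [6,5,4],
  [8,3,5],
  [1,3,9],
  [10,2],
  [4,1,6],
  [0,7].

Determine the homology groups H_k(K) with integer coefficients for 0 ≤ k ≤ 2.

Fix the vertex order 0 < 1 < 2 < 3 < 4 < 5 < 6 < 7 < 8 < 9 < 10 < 11 and write every simplex with vertices in increasing order. Then dim K = 2 and the simplices of K are:

  0-simplices (12): [0], [1], [2], [3], [4], [5], [6], [7], [8], [9], [10], [11]
  1-simplices (23): (23 of them)
  2-simplices (12): [1,3,8], [1,3,9], [1,4,6], [1,4,8], [1,6,9], [3,4,5], [3,4,9], [3,5,8], [4,5,6], [4,8,9], [5,6,8], [6,8,9]

giving chain groups C_0 ≅ Z^12, C_1 ≅ Z^23, C_2 ≅ Z^12.

∂_1: C_1 → C_0 is given by ∂[p,q] = [q] − [p]. For instance
  ∂[6,9] = [9] − [6].
This gives a 12×23 integer matrix of rank 10; reducing to Smith normal form yields diagonal entries (1,1,1,1,1,1,1,1,1,1).

Boundary ∂_2: C_2 → C_1 sends each 2-simplex [p,q,r] to [q,r] − [p,r] + [p,q]. For instance
  ∂[6,8,9] = [8,9] − [6,9] + [6,8],
  ∂[3,5,8] = [5,8] − [3,8] + [3,5].
This gives a 23×12 integer matrix of rank 12; reducing to Smith normal form yields diagonal entries (1,1,1,1,1,1,1,1,1,1,1,2).

Computing H_k = (kernel of ∂_k) / (image of ∂_{k+1}):

  H_0: rank C_0 − rank ∂_1 = 12 − 10 = 2, and the invariant factors of ∂_1 are all 1, so H_0 = Z^2.
  H_1: rank ker ∂_1 − rank ∂_2 = (23 − 10) − 12 = 1, and ∂_2 has invariant factor 2 > 1, so H_1 = Z ⊕ Z/2Z.
  H_2: rank ker ∂_2 − rank ∂_3 = (12 − 12) − 0 = 0, and there is no ∂_3, so H_2 = 0.

As a check, the Euler characteristic is 12 − 23 + 12 = 1, which agrees with 2 − 1 + 0 = 1.

H_0 ≅ Z^2,  H_1 ≅ Z ⊕ Z/2Z,  H_2 = 0.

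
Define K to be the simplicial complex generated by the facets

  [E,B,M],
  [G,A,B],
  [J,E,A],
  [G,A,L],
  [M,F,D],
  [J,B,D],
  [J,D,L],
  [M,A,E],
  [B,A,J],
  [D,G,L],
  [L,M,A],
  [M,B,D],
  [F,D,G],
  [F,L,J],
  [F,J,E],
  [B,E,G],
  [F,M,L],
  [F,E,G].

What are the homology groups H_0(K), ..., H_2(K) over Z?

Fix the vertex order A < B < D < E < F < G < J < L < M and write every simplex with vertices in increasing order. Then dim K = 2 and the simplices of K are:

  0-simplices (9): A, B, D, E, F, G, J, L, M
  1-simplices (27): AB, AE, AG, AJ, AL, AM, BD, BE, BG, BJ, BM, DF, DG, DJ, DL, DM, EF, EG, EJ, EM, FG, FJ, FL, FM, GL, JL, LM
  2-simplices (18): ABG, ABJ, AEJ, AEM, AGL, ALM, BDJ, BDM, BEG, BEM, DFG, DFM, DGL, DJL, EFG, EFJ, FJL, FLM

Hence C_0 ≅ Z^9, C_1 ≅ Z^27, C_2 ≅ Z^18.

Boundary ∂_1: C_1 → C_0 maps an edge to its endpoints' difference, ∂[p,q] = q − p.
As a 9×27 matrix over Z this has rank 8, with invariant factors (1,1,1,1,1,1,1,1).

Boundary ∂_2: C_2 → C_1 maps a triangle to the signed sum of its edges. For instance
  ∂FLM = LM − FM + FL,
  ∂BDJ = DJ − BJ + BD.
The resulting 27×18 matrix has rank 18, and its Smith normal form has invariant factors (1,1,1,1,1,1,1,1,1,1,1,1,1,1,1,1,1,2).

Computing H_k = (kernel of ∂_k) / (image of ∂_{k+1}):

  H_0: rank C_0 − rank ∂_1 = 9 − 8 = 1, and the invariant factors of ∂_1 are all 1, so H_0 = Z.
  H_1: rank ker ∂_1 − rank ∂_2 = (27 − 8) − 18 = 1, and ∂_2 has invariant factor 2 > 1, so H_1 = Z ⊕ Z_2.
  H_2: rank ker ∂_2 − rank ∂_3 = (18 − 18) − 0 = 0, and there is no ∂_3, so H_2 = 0.

H_0 = Z,  H_1 = Z ⊕ Z_2,  H_2 = 0.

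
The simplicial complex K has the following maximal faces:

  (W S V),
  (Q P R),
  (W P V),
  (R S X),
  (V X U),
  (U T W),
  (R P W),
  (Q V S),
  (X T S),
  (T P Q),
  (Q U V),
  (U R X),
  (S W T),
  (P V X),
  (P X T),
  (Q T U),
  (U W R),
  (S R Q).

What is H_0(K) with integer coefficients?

Fix the vertex order P < Q < R < S < T < U < V < W < X and write every simplex with vertices in increasing order. Then dim K = 2 and the simplices of K are:

  0-simplices (9): P, Q, R, S, T, U, V, W, X
  1-simplices (27): PQ, PR, PT, PV, PW, PX, QR, QS, QT, QU, QV, RS, RU, RW, RX, ST, SV, SW, SX, TU, TW, TX, UV, UW, UX, VW, VX
  2-simplices (18): PQR, PQT, PRW, PTX, PVW, PVX, QRS, QSV, QTU, QUV, RSX, RUW, RUX, STW, STX, SVW, TUW, UVX

so the chain groups are C_0 ≅ Z^9, C_1 ≅ Z^27, C_2 ≅ Z^18.

The boundary map ∂_1: C_1 → C_0 maps an edge to its endpoints' difference, ∂[p,q] = q − p.
This gives a 9×27 integer matrix of rank 8; reducing to Smith normal form yields diagonal entries (1,1,1,1,1,1,1,1).

∂_2: C_2 → C_1 maps a triangle to the signed sum of its edges. For instance
  ∂PVX = VX − PX + PV,
  ∂SVW = VW − SW + SV.
The resulting 27×18 matrix has rank 17, and its Smith normal form has invariant factors (1,1,1,1,1,1,1,1,1,1,1,1,1,1,1,1,1).

Computing H_k = (kernel of ∂_k) / (image of ∂_{k+1}):

  H_0: rank C_0 − rank ∂_1 = 9 − 8 = 1, and the invariant factors of ∂_1 are all 1, so H_0 = Z.

H_0 ≅ Z.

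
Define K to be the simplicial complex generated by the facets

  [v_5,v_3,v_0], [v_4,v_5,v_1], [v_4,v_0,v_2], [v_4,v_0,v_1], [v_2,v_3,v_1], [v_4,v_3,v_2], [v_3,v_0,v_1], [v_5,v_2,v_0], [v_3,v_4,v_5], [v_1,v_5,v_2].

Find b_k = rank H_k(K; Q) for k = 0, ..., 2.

b_0 = 1, b_1 = 0, b_2 = 0.

Order the vertices as v_0 < v_1 < v_2 < v_3 < v_4 < v_5. Listing each simplex with vertices in this order, K has dimension 2 with simplices:

  0-simplices (6): [v_0], [v_1], [v_2], [v_3], [v_4], [v_5]
  1-simplices (15): (15 of them)
  2-simplices (10): [v_0,v_1,v_3], [v_0,v_1,v_4], [v_0,v_2,v_4], [v_0,v_2,v_5], [v_0,v_3,v_5], [v_1,v_2,v_3], [v_1,v_2,v_5], [v_1,v_4,v_5], [v_2,v_3,v_4], [v_3,v_4,v_5]

so the chain groups are C_0 ≅ Z^6, C_1 ≅ Z^15, C_2 ≅ Z^10.

The boundary map ∂_1: C_1 → C_0 sends each edge [p,q] (with p < q) to q − p. For instance
  ∂[v_0,v_1] = [v_1] − [v_0].
The resulting 6×15 matrix has rank 5, and its Smith normal form has invariant factors (1,1,1,1,1).

Boundary ∂_2: C_2 → C_1 acts by ∂[p,q,r] = [q,r] − [p,r] + [p,q]. For instance
  ∂[v_0,v_3,v_5] = [v_3,v_5] − [v_0,v_5] + [v_0,v_3],
  ∂[v_0,v_1,v_3] = [v_1,v_3] − [v_0,v_3] + [v_0,v_1].
The resulting 15×10 matrix has rank 10, and its Smith normal form has invariant factors (1,1,1,1,1,1,1,1,1,2).

Now H_k = ker ∂_k / im ∂_{k+1}, so:

  H_0: rank C_0 − rank ∂_1 = 6 − 5 = 1, and the invariant factors of ∂_1 are all 1, so H_0 = Z.
  H_1: rank ker ∂_1 − rank ∂_2 = (15 − 5) − 10 = 0, and ∂_2 has invariant factor 2 > 1, so H_1 = Z/2.
  H_2: rank ker ∂_2 − rank ∂_3 = (10 − 10) − 0 = 0, and there is no ∂_3, so H_2 = 0.

As a check, the Euler characteristic is 6 − 15 + 10 = 1, which agrees with 1 − 0 + 0 = 1.
(K is a triangulation of the real projective plane RP^2.)

Hence the Betti numbers are b_0 = 1, b_1 = 0, b_2 = 0.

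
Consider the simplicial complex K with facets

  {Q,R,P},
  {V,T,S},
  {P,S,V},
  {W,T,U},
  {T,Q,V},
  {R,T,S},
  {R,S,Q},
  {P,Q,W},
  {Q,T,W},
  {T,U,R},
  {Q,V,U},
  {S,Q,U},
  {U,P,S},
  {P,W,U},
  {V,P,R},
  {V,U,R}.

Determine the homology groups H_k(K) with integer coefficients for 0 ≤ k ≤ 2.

H_0 = Z,  H_1 = Z^2,  H_2 = Z.

Fix the vertex order P < Q < R < S < T < U < V < W and write every simplex with vertices in increasing order. Then dim K = 2 and the simplices of K are:

  0-simplices (8): P, Q, R, S, T, U, V, W
  1-simplices (24): PQ, PR, PS, PU, PV, PW, QR, QS, QT, QU, QV, QW, RS, RT, RU, RV, ST, SU, SV, TU, TV, TW, UV, UW
  2-simplices (16): PQR, PQW, PRV, PSU, PSV, PUW, QRS, QSU, QTV, QTW, QUV, RST, RTU, RUV, STV, TUW

giving chain groups C_0 ≅ Z^8, C_1 ≅ Z^24, C_2 ≅ Z^16.

∂_1: C_1 → C_0 sends each edge [p,q] (with p < q) to q − p. For instance
  ∂RV = V − R.
The 8×24 boundary matrix has rank 7 and Smith normal form diag(1,1,1,1,1,1,1).

∂_2: C_2 → C_1 acts by ∂[p,q,r] = [q,r] − [p,r] + [p,q]. For instance
  ∂PQW = QW − PW + PQ,
  ∂PUW = UW − PW + PU.
This gives a 24×16 integer matrix of rank 15; reducing to Smith normal form yields diagonal entries (1,1,1,1,1,1,1,1,1,1,1,1,1,1,1).

Computing H_k = (kernel of ∂_k) / (image of ∂_{k+1}):

  H_0: rank C_0 − rank ∂_1 = 8 − 7 = 1, and the invariant factors of ∂_1 are all 1, so H_0 = Z.
  H_1: rank ker ∂_1 − rank ∂_2 = (24 − 7) − 15 = 2, and the invariant factors of ∂_2 are all 1, so H_1 = Z^2.
  H_2: rank ker ∂_2 − rank ∂_3 = (16 − 15) − 0 = 1, and there is no ∂_3, so H_2 = Z.

(K is a triangulation of the torus T^2.)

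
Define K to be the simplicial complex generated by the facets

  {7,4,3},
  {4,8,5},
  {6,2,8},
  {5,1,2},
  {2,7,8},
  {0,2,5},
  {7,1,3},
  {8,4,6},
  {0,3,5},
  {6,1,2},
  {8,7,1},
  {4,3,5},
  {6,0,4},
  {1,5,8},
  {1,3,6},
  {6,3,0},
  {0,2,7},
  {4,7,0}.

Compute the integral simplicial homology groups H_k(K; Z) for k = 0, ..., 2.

H_0 ≅ Z,  H_1 ≅ Z ⊕ Z/2,  H_2 = 0.

Order the vertices as 0 < 1 < 2 < 3 < 4 < 5 < 6 < 7 < 8. Listing each simplex with vertices in this order, K has dimension 2 with simplices:

  0-simplices (9): [0], [1], [2], [3], [4], [5], [6], [7], [8]
  1-simplices (27): (27 of them)
  2-simplices (18): [0,2,5], [0,2,7], [0,3,5], [0,3,6], [0,4,6], [0,4,7], [1,2,5], [1,2,6], [1,3,6], [1,3,7], [1,5,8], [1,7,8], [2,6,8], [2,7,8], [3,4,5], [3,4,7], [4,5,8], [4,6,8]

so the chain groups are C_0 ≅ Z^9, C_1 ≅ Z^27, C_2 ≅ Z^18.

∂_1: C_1 → C_0 maps an edge to its endpoints' difference, ∂[p,q] = q − p. For instance
  ∂[0,4] = [4] − [0].
The resulting 9×27 matrix has rank 8, and its Smith normal form has invariant factors (1,1,1,1,1,1,1,1).

∂_2: C_2 → C_1 sends each 2-simplex [p,q,r] to [q,r] − [p,r] + [p,q]. For instance
  ∂[0,3,5] = [3,5] − [0,5] + [0,3],
  ∂[4,6,8] = [6,8] − [4,8] + [4,6].
This gives a 27×18 integer matrix of rank 18; reducing to Smith normal form yields diagonal entries (1,1,1,1,1,1,1,1,1,1,1,1,1,1,1,1,1,2).

Now H_k = ker ∂_k / im ∂_{k+1}, so:

  H_0: rank C_0 − rank ∂_1 = 9 − 8 = 1, and the invariant factors of ∂_1 are all 1, so H_0 ≅ Z.
  H_1: rank ker ∂_1 − rank ∂_2 = (27 − 8) − 18 = 1, and ∂_2 has invariant factor 2 > 1, so H_1 ≅ Z ⊕ Z/2.
  H_2: rank ker ∂_2 − rank ∂_3 = (18 − 18) − 0 = 0, and there is no ∂_3, so H_2 ≅ 0.

As a check, the Euler characteristic is 9 − 27 + 18 = 0, which agrees with 1 − 1 + 0 = 0.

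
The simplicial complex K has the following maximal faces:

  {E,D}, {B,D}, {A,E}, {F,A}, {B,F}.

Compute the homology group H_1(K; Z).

H_1 ≅ Z.

Take the total order A < B < D < E < F on the vertex set. Then K (dimension 1) consists of the simplices:

  0-simplices (5): A, B, D, E, F
  1-simplices (5): AE, AF, BD, BF, DE

giving chain groups C_0 ≅ Z^5, C_1 ≅ Z^5.

The boundary map ∂_1: C_1 → C_0 maps an edge to its endpoints' difference, ∂[p,q] = q − p. For instance
  ∂BF = F − B.
This gives a 5×5 integer matrix of rank 4; reducing to Smith normal form yields diagonal entries (1,1,1,1).

Reading off H_k = ker ∂_k / im ∂_{k+1}:

  H_1: rank ker ∂_1 − rank ∂_2 = (5 − 4) − 0 = 1, and there is no ∂_2, so H_1 ≅ Z.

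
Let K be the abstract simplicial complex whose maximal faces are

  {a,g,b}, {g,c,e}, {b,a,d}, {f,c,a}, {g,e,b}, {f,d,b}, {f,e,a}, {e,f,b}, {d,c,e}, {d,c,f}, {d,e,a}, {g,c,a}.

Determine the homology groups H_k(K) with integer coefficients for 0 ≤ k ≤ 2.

We work with the vertex ordering a < b < c < d < e < f < g. The simplices of K, each written with vertices in increasing order, are:

  0-simplices (7): a, b, c, d, e, f, g
  1-simplices (18): ab, ac, ad, ae, af, ag, bd, be, bf, bg, cd, ce, cf, cg, de, df, ef, eg
  2-simplices (12): abd, abg, acf, acg, ade, aef, bdf, bef, beg, cde, cdf, ceg

giving chain groups C_0 ≅ Z^7, C_1 ≅ Z^18, C_2 ≅ Z^12.

Boundary ∂_1: C_1 → C_0 maps an edge to its endpoints' difference, ∂[p,q] = q − p. For instance
  ∂cg = g − c.
The resulting 7×18 matrix has rank 6, and its Smith normal form has invariant factors (1,1,1,1,1,1).

∂_2: C_2 → C_1 acts by ∂[p,q,r] = [q,r] − [p,r] + [p,q]. For instance
  ∂aef = ef − af + ae,
  ∂ceg = eg − cg + ce.
This gives a 18×12 integer matrix of rank 12; reducing to Smith normal form yields diagonal entries (1,1,1,1,1,1,1,1,1,1,1,2).

From H_k ≅ ker(∂_k) / im(∂_{k+1}) we obtain:

  H_0: rank C_0 − rank ∂_1 = 7 − 6 = 1, and the invariant factors of ∂_1 are all 1, so H_0 = Z.
  H_1: rank ker ∂_1 − rank ∂_2 = (18 − 6) − 12 = 0, and ∂_2 has invariant factor 2 > 1, so H_1 = Z/2.
  H_2: rank ker ∂_2 − rank ∂_3 = (12 − 12) − 0 = 0, and there is no ∂_3, so H_2 = 0.

H_0 ≅ Z,  H_1 ≅ Z/2,  H_2 = 0.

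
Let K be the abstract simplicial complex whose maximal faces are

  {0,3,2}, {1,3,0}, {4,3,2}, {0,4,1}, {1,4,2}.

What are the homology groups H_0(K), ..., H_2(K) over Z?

Fix the vertex order 0 < 1 < 2 < 3 < 4 and write every simplex with vertices in increasing order. Then dim K = 2 and the simplices of K are:

  0-simplices (5): [0], [1], [2], [3], [4]
  1-simplices (10): [0,1], [0,2], [0,3], [0,4], [1,2], [1,3], [1,4], [2,3], [2,4], [3,4]
  2-simplices (5): [0,1,3], [0,1,4], [0,2,3], [1,2,4], [2,3,4]

giving chain groups C_0 ≅ Z^5, C_1 ≅ Z^10, C_2 ≅ Z^5.

∂_1: C_1 → C_0 is given by ∂[p,q] = [q] − [p]. For instance
  ∂[2,3] = [3] − [2].
This gives a 5×10 integer matrix of rank 4; reducing to Smith normal form yields diagonal entries (1,1,1,1).

∂_2: C_2 → C_1 maps a triangle to the signed sum of its edges. For instance
  ∂[0,2,3] = [2,3] − [0,3] + [0,2],
  ∂[2,3,4] = [3,4] − [2,4] + [2,3].
This gives a 10×5 integer matrix of rank 5; reducing to Smith normal form yields diagonal entries (1,1,1,1,1).

Reading off H_k = ker ∂_k / im ∂_{k+1}:

  H_0: rank C_0 − rank ∂_1 = 5 − 4 = 1, and the invariant factors of ∂_1 are all 1, so H_0 = Z.
  H_1: rank ker ∂_1 − rank ∂_2 = (10 − 4) − 5 = 1, and the invariant factors of ∂_2 are all 1, so H_1 = Z.
  H_2: rank ker ∂_2 − rank ∂_3 = (5 − 5) − 0 = 0, and there is no ∂_3, so H_2 = 0.

As a check, the Euler characteristic is 5 − 10 + 5 = 0, which agrees with 1 − 1 + 0 = 0.

H_0 = Z,  H_1 = Z,  H_2 = 0.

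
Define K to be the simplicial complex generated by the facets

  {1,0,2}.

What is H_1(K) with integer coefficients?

We work with the vertex ordering 0 < 1 < 2. The simplices of K, each written with vertices in increasing order, are:

  0-simplices (3): [0], [1], [2]
  1-simplices (3): [0,1], [0,2], [1,2]
  2-simplices (1): [0,1,2]

Hence C_0 ≅ Z^3, C_1 ≅ Z^3, C_2 ≅ Z^1.

The boundary map ∂_1: C_1 → C_0 sends each edge [p,q] (with p < q) to q − p. For instance
  ∂[0,1] = [1] − [0].
This gives a 3×3 integer matrix of rank 2; reducing to Smith normal form yields diagonal entries (1,1).

∂_2: C_2 → C_1 acts by ∂[p,q,r] = [q,r] − [p,r] + [p,q]. For instance
  ∂[0,1,2] = [1,2] − [0,2] + [0,1].
As a 3×1 matrix over Z this has rank 1, with invariant factors (1).

Now H_k = ker ∂_k / im ∂_{k+1}, so:

  H_1: rank ker ∂_1 − rank ∂_2 = (3 − 2) − 1 = 0, and the invariant factors of ∂_2 are all 1, so H_1 = 0.

H_1 ≅ 0.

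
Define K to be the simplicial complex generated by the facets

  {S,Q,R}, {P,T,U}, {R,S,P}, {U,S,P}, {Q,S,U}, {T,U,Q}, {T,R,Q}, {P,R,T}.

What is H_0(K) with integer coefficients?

K has 6 vertices, 12 edges, 8 triangles.
rank ∂_0 = 0, rank ∂_1 = 5 ⇒ b_0 = 6 − 0 − 5 = 1; all invariant factors of ∂_1 are 1 so no torsion. So H_0 ≅ Z.

H_0 ≅ Z.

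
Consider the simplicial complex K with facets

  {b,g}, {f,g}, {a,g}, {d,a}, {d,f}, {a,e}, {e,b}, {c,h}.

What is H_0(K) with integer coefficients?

Order the vertices as a < b < c < d < e < f < g < h. Listing each simplex with vertices in this order, K has dimension 1 with simplices:

  0-simplices (8): a, b, c, d, e, f, g, h
  1-simplices (8): ad, ae, ag, be, bg, ch, df, fg

so the chain groups are C_0 ≅ Z^8, C_1 ≅ Z^8.

The boundary map ∂_1: C_1 → C_0 is given by ∂[p,q] = [q] − [p].
The resulting 8×8 matrix has rank 6, and its Smith normal form has invariant factors (1,1,1,1,1,1).

From H_k ≅ ker(∂_k) / im(∂_{k+1}) we obtain:

  H_0: rank C_0 − rank ∂_1 = 8 − 6 = 2, and the invariant factors of ∂_1 are all 1, so H_0 = Z^2.

H_0 = Z^2.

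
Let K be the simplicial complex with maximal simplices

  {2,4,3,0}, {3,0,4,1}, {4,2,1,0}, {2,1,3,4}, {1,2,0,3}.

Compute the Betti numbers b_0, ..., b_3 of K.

b_0 = 1, b_1 = 0, b_2 = 0, b_3 = 1.

K has 5 vertices, 10 edges, 10 triangles, 5 3-simplices.
rank ∂_0 = 0, rank ∂_1 = 4 ⇒ b_0 = 5 − 0 − 4 = 1; all invariant factors of ∂_1 are 1 so no torsion. So H_0 = Z.
rank ∂_1 = 4, rank ∂_2 = 6 ⇒ b_1 = 10 − 4 − 6 = 0; all invariant factors of ∂_2 are 1 so no torsion. So H_1 = 0.
rank ∂_2 = 6, rank ∂_3 = 4 ⇒ b_2 = 10 − 6 − 4 = 0; all invariant factors of ∂_3 are 1 so no torsion. So H_2 = 0.
rank ∂_3 = 4, rank ∂_4 = 0 ⇒ b_3 = 5 − 4 − 0 = 1. So H_3 = Z.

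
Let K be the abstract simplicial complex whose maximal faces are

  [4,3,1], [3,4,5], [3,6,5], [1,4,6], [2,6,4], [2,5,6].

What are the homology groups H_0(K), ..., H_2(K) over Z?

H_0 ≅ Z,  H_1 ≅ Z,  H_2 = 0.

Order the vertices as 1 < 2 < 3 < 4 < 5 < 6. Listing each simplex with vertices in this order, K has dimension 2 with simplices:

  0-simplices (6): [1], [2], [3], [4], [5], [6]
  1-simplices (12): [1,3], [1,4], [1,6], [2,4], [2,5], [2,6], [3,4], [3,5], [3,6], [4,5], [4,6], [5,6]
  2-simplices (6): [1,3,4], [1,4,6], [2,4,6], [2,5,6], [3,4,5], [3,5,6]

so the chain groups are C_0 ≅ Z^6, C_1 ≅ Z^12, C_2 ≅ Z^6.

∂_1: C_1 → C_0 sends each edge [p,q] (with p < q) to q − p. For instance
  ∂[1,4] = [4] − [1].
The resulting 6×12 matrix has rank 5, and its Smith normal form has invariant factors (1,1,1,1,1).

∂_2: C_2 → C_1 acts by ∂[p,q,r] = [q,r] − [p,r] + [p,q]. For instance
  ∂[3,5,6] = [5,6] − [3,6] + [3,5],
  ∂[1,4,6] = [4,6] − [1,6] + [1,4].
As a 12×6 matrix over Z this has rank 6, with invariant factors (1,1,1,1,1,1).

Computing H_k = (kernel of ∂_k) / (image of ∂_{k+1}):

  H_0: rank C_0 − rank ∂_1 = 6 − 5 = 1, and the invariant factors of ∂_1 are all 1, so H_0 = Z.
  H_1: rank ker ∂_1 − rank ∂_2 = (12 − 5) − 6 = 1, and the invariant factors of ∂_2 are all 1, so H_1 = Z.
  H_2: rank ker ∂_2 − rank ∂_3 = (6 − 6) − 0 = 0, and there is no ∂_3, so H_2 = 0.

As a check, the Euler characteristic is 6 − 12 + 6 = 0, which agrees with 1 − 1 + 0 = 0.
(K is a triangulation of the cylinder S^1 x I.)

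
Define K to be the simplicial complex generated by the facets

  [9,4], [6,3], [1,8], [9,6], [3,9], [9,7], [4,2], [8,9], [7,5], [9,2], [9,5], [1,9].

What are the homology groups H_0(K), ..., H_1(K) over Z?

We work with the vertex ordering 1 < 2 < 3 < 4 < 5 < 6 < 7 < 8 < 9. The simplices of K, each written with vertices in increasing order, are:

  0-simplices (9): [1], [2], [3], [4], [5], [6], [7], [8], [9]
  1-simplices (12): [1,8], [1,9], [2,4], [2,9], [3,6], [3,9], [4,9], [5,7], [5,9], [6,9], [7,9], [8,9]

so the chain groups are C_0 ≅ Z^9, C_1 ≅ Z^12.

∂_1: C_1 → C_0 maps an edge to its endpoints' difference, ∂[p,q] = q − p.
The 9×12 boundary matrix has rank 8 and Smith normal form diag(1,1,1,1,1,1,1,1).

Computing H_k = (kernel of ∂_k) / (image of ∂_{k+1}):

  H_0: rank C_0 − rank ∂_1 = 9 − 8 = 1, and the invariant factors of ∂_1 are all 1, so H_0 = Z.
  H_1: rank ker ∂_1 − rank ∂_2 = (12 − 8) − 0 = 4, and there is no ∂_2, so H_1 = Z^4.

As a check, the Euler characteristic is 9 − 12 = -3, which agrees with 1 − 4 = -3.

H_0 = Z,  H_1 = Z^4.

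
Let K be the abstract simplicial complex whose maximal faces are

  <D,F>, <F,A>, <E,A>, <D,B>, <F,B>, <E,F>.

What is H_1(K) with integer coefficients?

H_1 = Z^2.

Take the total order A < B < D < E < F on the vertex set. Then K (dimension 1) consists of the simplices:

  0-simplices (5): A, B, D, E, F
  1-simplices (6): AE, AF, BD, BF, DF, EF

so the chain groups are C_0 ≅ Z^5, C_1 ≅ Z^6.

The boundary map ∂_1: C_1 → C_0 sends each edge [p,q] (with p < q) to q − p.
The resulting 5×6 matrix has rank 4, and its Smith normal form has invariant factors (1,1,1,1).

Now H_k = ker ∂_k / im ∂_{k+1}, so:

  H_1: rank ker ∂_1 − rank ∂_2 = (6 − 4) − 0 = 2, and there is no ∂_2, so H_1 ≅ Z^2.

(K is a triangulation of a wedge of 2 circles.)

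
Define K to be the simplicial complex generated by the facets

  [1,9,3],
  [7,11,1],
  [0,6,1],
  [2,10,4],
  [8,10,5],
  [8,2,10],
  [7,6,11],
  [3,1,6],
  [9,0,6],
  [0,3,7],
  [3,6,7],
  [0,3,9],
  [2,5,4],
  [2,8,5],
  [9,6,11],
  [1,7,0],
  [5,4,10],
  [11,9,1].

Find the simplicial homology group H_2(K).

Order the vertices as 0 < 1 < 2 < 3 < 4 < 5 < 6 < 7 < 8 < 9 < 10 < 11. Listing each simplex with vertices in this order, K has dimension 2 with simplices:

  0-simplices (12): [0], [1], [2], [3], [4], [5], [6], [7], [8], [9], [10], [11]
  1-simplices (27): (27 of them)
  2-simplices (18): (18 of them)

giving chain groups C_0 ≅ Z^12, C_1 ≅ Z^27, C_2 ≅ Z^18.

The boundary map ∂_1: C_1 → C_0 is given by ∂[p,q] = [q] − [p].
This gives a 12×27 integer matrix of rank 10; reducing to Smith normal form yields diagonal entries (1,1,1,1,1,1,1,1,1,1).

The boundary map ∂_2: C_2 → C_1 maps a triangle to the signed sum of its edges. For instance
  ∂[0,3,9] = [3,9] − [0,9] + [0,3],
  ∂[0,6,9] = [6,9] − [0,9] + [0,6].
The resulting 27×18 matrix has rank 17, and its Smith normal form has invariant factors (1,1,1,1,1,1,1,1,1,1,1,1,1,1,1,1,2).

From H_k ≅ ker(∂_k) / im(∂_{k+1}) we obtain:

  H_2: rank ker ∂_2 − rank ∂_3 = (18 − 17) − 0 = 1, and there is no ∂_3, so H_2 ≅ Z.

H_2 ≅ Z.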